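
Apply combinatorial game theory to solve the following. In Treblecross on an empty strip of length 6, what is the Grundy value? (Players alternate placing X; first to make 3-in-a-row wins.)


Treblecross: place X on empty cells; 3-in-a-row wins.
Playing within two cells of an existing X lets the opponent win at once, so sensible play treats the cells i-2..i+2 around each X as dead. The player left with no safe cell loses, so this is a normal-play take-away game on strips of safe cells.
Placing X at cell i (0-indexed) of a strip of k safe cells leaves independent strips of sizes max(0, i-2) and max(0, k-i-3). Hence G(k) = mex{ G(max(0,i-2)) XOR G(max(0,k-i-3)) : 0 <= i < k }, with G(0) = 0.
G(1): splits (0,0):0^0=0 -> mex({0}) = 1
G(2): splits (0,0):0^0=0 -> mex({0}) = 1
G(3): splits (0,0):0^0=0 -> mex({0}) = 1
G(4): splits (0,1):0^1=1 (0,0):0^0=0 -> mex({0, 1}) = 2
G(5): splits (0,2):0^1=1 (0,1):0^1=1 (0,0):0^0=0 -> mex({0, 1}) = 2
G(6) = mex({1}) = 0
Therefore G(6) = 0.

0


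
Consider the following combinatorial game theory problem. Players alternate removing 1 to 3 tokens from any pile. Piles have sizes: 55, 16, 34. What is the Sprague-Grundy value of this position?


Subtraction set: {1, 2, 3}
For this subtraction set, G(n) = n mod 4 (period = max + 1 = 4).
Pile 1 (size 55): G(55) = 55 mod 4 = 3
Pile 2 (size 16): G(16) = 16 mod 4 = 0
Pile 3 (size 34): G(34) = 34 mod 4 = 2
Total Grundy value = XOR of all: 3 XOR 0 XOR 2 = 1

1


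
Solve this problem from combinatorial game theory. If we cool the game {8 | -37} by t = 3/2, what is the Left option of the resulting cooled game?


Original game: {8 | -37} (a switch {a | b} with a > b).
Cooling by t (for t below the temperature (a - b)/2 = 45/2) taxes each move by t: {a | b} cooled by t is {a - t | b + t}.
Cooling amount: t = 3/2
Cooled Left option: 8 - 3/2 = 13/2
Cooled Right option: -37 + 3/2 = -71/2
Cooled game: {13/2 | -71/2}
Left option = 13/2

13/2


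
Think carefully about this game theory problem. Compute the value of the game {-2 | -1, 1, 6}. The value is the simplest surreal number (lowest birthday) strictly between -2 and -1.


Left options: {-2}, max = -2
Right options: {-1, 1, 6}, min = -1
All options are numbers and max(Left) < min(Right), so by the simplicity theorem the value is the simplest (earliest-born) number strictly between -2 and -1.
No integer lies strictly between -2 and -1, so the value is the dyadic rational m/2^k in the interval with the smallest k (then m odd); search k = 1, 2, ...:
Denominator 2: -3/2 lies strictly between -2 and -1 -- found.
The simplest number in the interval is -3/2.
Game value = -3/2

-3/2


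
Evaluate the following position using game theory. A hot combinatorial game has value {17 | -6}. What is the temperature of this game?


The game is {17 | -6}, a switch {a | b} with numbers a > b.
Cooling {a | b} by t gives {a - t | b + t}, which stops being hot when a - t = b + t, i.e. at t = (a - b)/2. So the temperature of a switch is (a - b)/2.
Temperature = (Left option - Right option) / 2
= (17 - (-6)) / 2
= 23 / 2
= 23/2

23/2


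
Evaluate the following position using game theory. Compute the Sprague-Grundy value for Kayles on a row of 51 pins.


Kayles: a move removes 1 or 2 adjacent pins from a contiguous row.
Removing pins from a row of k leaves two independent rows (a, b) with a + b = k - 1 (one pin) or a + b = k - 2 (two pins); an end removal gives a = 0.
By Sprague-Grundy, G(k) = mex{ G(a) XOR G(b) } over all these splits. G(0) = 0.
G(1): splits (0,0):0^0=0 -> mex({0}) = 1
G(2): splits (0,1):0^1=1 (0,0):0^0=0 -> mex({0, 1}) = 2
G(3): splits (0,2):0^2=2 (1,1):1^1=0 (0,1):0^1=1 -> mex({0, 1, 2}) = 3
G(4): splits (0,3):0^3=3 (1,2):1^2=3 (0,2):0^2=2 (1,1):1^1=0 -> mex({0, 2, 3}) = 1
G(5): splits (0,4):0^1=1 (1,3):1^3=2 (2,2):2^2=0 (0,3):0^3=3 (1,2):1^2=3 -> mex({0, 1, 2, 3}) = 4
G(6) = mex({0, 1, 2, 4}) = 3
G(7) = mex({0, 1, 3, 4, 5}) = 2
G(8) = mex({0, 2, 3, 5, 6}) = 1
G(9) = mex({0, 1, 2, 3, 6, 7}) = 4
G(10) = mex({0, 1, 3, 4, 5, 7}) = 2
G(11) = mex({0, 1, 2, 3, 4, 5}) = 6
G(12) = mex({0, 1, 2, 3, 5, 6, 7}) = 4
G(13) = mex({0, 2, 3, 4, 6, 7}) = 1
G(14) = mex({0, 1, 4, 5, 6, 7}) = 2
G(15) = mex({0, 1, 2, 3, 4, 5, 6}) = 7
G(16) = mex({0, 2, 3, 5, 6, 7}) = 1
G(17) = mex({0, 1, 2, 3, 5, 6, 7}) = 4
G(18) = mex({0, 1, 2, 4, 5, 6}) = 3
G(19) = mex({0, 1, 3, 4, 5, 7}) = 2
G(20) = mex({0, 2, 3, 4, 5, 6, 7}) = 1
G(21) = mex({0, 1, 2, 3, 5, 6, 7}) = 4
G(22) = mex({0, 1, 2, 3, 4, 5, 7}) = 6
G(23) = mex({0, 1, 2, 3, 4, 5, 6}) = 7
G(24) = mex({0, 1, 2, 3, 5, 6, 7}) = 4
G(25) = mex({0, 2, 3, 4, 6, 7}) = 1
G(26) = mex({0, 1, 3, 4, 5, 6, 7}) = 2
G(27) = mex({0, 1, 2, 3, 4, 5, 6, 7}) = 8
G(28) = mex({0, 1, 2, 3, 4, 6, 7, 8}) = 5
G(29) = mex({0, 1, 2, 3, 5, 6, 7, 8, 9}) = 4
G(30) = mex({0, 1, 2, 3, 4, 5, 6, 9, 10}) = 7
G(31) = mex({0, 1, 3, 4, 5, 7, 10, 11}) = 2
G(32) = mex({0, 2, 3, 4, 5, 6, 7, 9, 11}) = 1
G(33) = mex({0, 1, 2, 3, 4, 5, 6, 7, 9, 12}) = 8
G(34) = mex({0, 1, 2, 3, 4, 5, 7, 8, 11, 12}) = 6
G(35) = mex({0, 1, 2, 3, 4, 5, 6, 8, 9, 10, 11}) = 7
G(36) = mex({0, 1, 2, 3, 5, 6, 7, 9, 10}) = 4
G(37) = mex({0, 2, 3, 4, 6, 7, 9, 10, 11, 12}) = 1
G(38) = mex({0, 1, 3, 4, 5, 6, 7, 9, 10, 11, 12}) = 2
G(39) = mex({0, 1, 2, 4, 5, 6, 7, 9, 10, 12, 14}) = 3
G(40) = mex({0, 2, 3, 4, 6, 7, 11, 12, 14}) = 1
G(41) = mex({0, 1, 2, 3, 5, 6, 7, 9, 10, 11, 12}) = 4
G(42) = mex({0, 1, 2, 3, 4, 5, 6, 9, 10}) = 7
G(43) = mex({0, 1, 3, 4, 5, 7, 9, 10, 12, 15}) = 2
G(44) = mex({0, 2, 3, 4, 5, 6, 7, 9, 10, 12, 15}) = 1
G(45) = mex({0, 1, 2, 3, 4, 5, 6, 7, 9, 10, 12, 14}) = 8
G(46) = mex({0, 1, 3, 4, 5, 7, 8, 11, 12, 14}) = 2
G(47) = mex({0, 1, 2, 3, 4, 5, 6, 8, 9, 10, 11, 12}) = 7
G(48) = mex({0, 1, 2, 3, 5, 6, 7, 9, 10}) = 4
G(49) = mex({0, 2, 3, 4, 6, 7, 9, 10, 11, 12, 15}) = 1
G(50) = mex({0, 1, 4, 5, 6, 7, 9, 11, 12, 14, 15}) = 2
G(51) = mex({0, 1, 2, 3, 4, 5, 6, 7, 9, 12, 14, 15}) = 8
Therefore G(51) = 8.

8


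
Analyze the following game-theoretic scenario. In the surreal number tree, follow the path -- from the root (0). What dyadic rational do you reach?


Sign expansion: --
Rule: track bounds (lo, hi), initially (-inf, +inf). On '+', the current value becomes lo and we move to the simplest number in (value, hi): value + 1 if hi = +inf, otherwise the midpoint (value + hi)/2. On '-', the current value becomes hi and we move to value - 1 if lo = -inf, otherwise the midpoint (lo + value)/2.
Start at 0.
Step 1: sign = -, move left. Bounds: (-inf, 0). Value = -1
Step 2: sign = -, move left. Bounds: (-inf, -1). Value = -2
The surreal number with sign expansion -- is -2.

-2


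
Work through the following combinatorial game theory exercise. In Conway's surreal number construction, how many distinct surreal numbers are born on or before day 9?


Day 0: {|} = 0 is born. Count = 1.
Day n: the number of surreal numbers born by day n is 2^(n+1) - 1.
By day 0: 2^1 - 1 = 1
By day 1: 2^2 - 1 = 3
By day 2: 2^3 - 1 = 7
By day 3: 2^4 - 1 = 15
By day 4: 2^5 - 1 = 31
By day 5: 2^6 - 1 = 63
By day 6: 2^7 - 1 = 127
By day 7: 2^8 - 1 = 255
By day 8: 2^9 - 1 = 511
By day 9: 2^10 - 1 = 1023
By day 9: 1023 surreal numbers.

1023


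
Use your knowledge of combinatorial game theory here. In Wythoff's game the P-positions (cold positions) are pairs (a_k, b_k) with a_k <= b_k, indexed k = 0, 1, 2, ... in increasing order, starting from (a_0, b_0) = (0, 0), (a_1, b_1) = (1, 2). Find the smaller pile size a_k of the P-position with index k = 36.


By Wythoff's theorem, a_k = floor(k * phi) and b_k = floor(k * phi^2) = a_k + k, where phi = (1 + sqrt(5))/2 is the golden ratio.
phi = (1 + sqrt(5))/2 = 1.618034
k = 36
k * phi = 36 * 1.618034 = 58.249224
a_36 = floor(k * phi) = 58

58


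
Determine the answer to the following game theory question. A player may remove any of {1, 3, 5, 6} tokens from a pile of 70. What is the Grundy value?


The subtraction set is S = {1, 3, 5, 6}.
G(k) = mex{ G(k - s) : s in S, s <= k }. We compute iteratively: G(0) = 0.
G(1) = mex({0}) = 1
G(2) = mex({1}) = 0
G(3) = mex({0}) = 1
G(4) = mex({1}) = 0
G(5) = mex({0}) = 1
G(6) = mex({0, 1}) = 2
G(7) = mex({0, 1, 2}) = 3
G(8) = mex({0, 1, 3}) = 2
G(9) = mex({0, 1, 2}) = 3
G(10) = mex({0, 1, 3}) = 2
G(11) = mex({1, 2}) = 0
G(12) = mex({0, 2, 3}) = 1
G(13) = mex({1, 2, 3}) = 0
G(14) = mex({0, 2, 3}) = 1
G(15) = mex({1, 2, 3}) = 0
G(16) = mex({0, 2}) = 1
Observe that G(11)..G(16) = 0, 1, 0, 1, 0, 1 repeats G(0)..G(5) = 0, 1, 0, 1, 0, 1.
For k >= max(S) = 6, G(k) is determined by the previous 6 values G(k-6)..G(k-1); a window of 6 consecutive values has recurred shifted by 11, so by induction G(k + 11) = G(k) for all k >= 0: the sequence is periodic from the start with period 11.
One period: G(0..10) = 0, 1, 0, 1, 0, 1, 2, 3, 2, 3, 2.
70 mod 11 = 4, so G(70) = G(4) = 0.

0


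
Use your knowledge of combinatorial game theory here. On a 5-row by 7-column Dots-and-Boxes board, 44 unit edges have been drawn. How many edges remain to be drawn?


Grid: 5 x 7 boxes, i.e. 6 rows and 8 columns of dots.
Horizontal edges: (rows + 1) * cols = 6 * 7 = 42
Vertical edges: rows * (cols + 1) = 5 * 8 = 40
Total edges: 42 + 40 = 82
Edges drawn: 44
Remaining: 82 - 44 = 38

38


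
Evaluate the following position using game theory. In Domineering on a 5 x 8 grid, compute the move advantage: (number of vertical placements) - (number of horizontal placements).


Board is 5 x 8 (rows x cols).
Left (vertical) placements: (rows-1) * cols = 4 * 8 = 32
Right (horizontal) placements: rows * (cols-1) = 5 * 7 = 35
Advantage = Left - Right = 32 - 35 = -3

-3


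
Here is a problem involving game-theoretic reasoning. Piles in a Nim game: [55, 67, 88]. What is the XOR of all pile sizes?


We need the XOR (exclusive or) of all pile sizes.
After XOR-ing pile 1 (size 55): 0 XOR 55 = 55
After XOR-ing pile 2 (size 67): 55 XOR 67 = 116
After XOR-ing pile 3 (size 88): 116 XOR 88 = 44
The Nim-value of this position is 44.

44


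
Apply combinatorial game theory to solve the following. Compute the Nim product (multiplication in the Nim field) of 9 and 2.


Nim multiplication is bilinear over XOR: (u XOR v) * w = (u*w) XOR (v*w).
So we split each operand into its bit components and XOR the pairwise Nim products.
9 = 1 + 8 (as XOR of powers of 2).
2 = 2 (as XOR of powers of 2).
Using the standard Nim-product table on single bits:
  2*2 = 3,   2*4 = 8,   2*8 = 12,
  4*4 = 6,   4*8 = 11,  8*8 = 13,
and  1*x = x (identity), k*l = l*k (commutative).
Pairwise Nim products:
  1 * 2 = 2
  8 * 2 = 12
XOR them: 2 XOR 12 = 14.
Result: 9 * 2 = 14 (in Nim).

14


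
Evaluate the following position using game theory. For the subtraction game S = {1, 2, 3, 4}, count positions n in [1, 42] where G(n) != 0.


Subtraction set S = {1, 2, 3, 4}, so G(n) = n mod 5.
G(n) = 0 when n is a multiple of 5.
Multiples of 5 in [1, 42]: 8
N-positions (nonzero Grundy) = 42 - 8 = 34

34


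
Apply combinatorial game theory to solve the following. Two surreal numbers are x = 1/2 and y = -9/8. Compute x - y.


x = 1/2, y = -9/8
Converting to common denominator: 8
x = 4/8, y = -9/8
x - y = 1/2 - -9/8 = 13/8

13/8


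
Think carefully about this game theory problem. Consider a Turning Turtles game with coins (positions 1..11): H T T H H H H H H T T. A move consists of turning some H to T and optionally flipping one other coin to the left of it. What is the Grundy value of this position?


Coins: H T T H H H H H H T T
Key fact: a single head at position k behaves exactly like a Nim heap of size k (turning it to T and optionally flipping a coin at j < k corresponds to moving the heap from k to j, or to 0), and heads combine as a disjunctive sum (two heads at the same place would cancel, matching j XOR j = 0). So the Nim-value is the XOR of the 1-indexed positions of the heads.
Face-up positions (1-indexed): [1, 4, 5, 6, 7, 8, 9]
XOR 0 with 1: 0 XOR 1 = 1
XOR 1 with 4: 1 XOR 4 = 5
XOR 5 with 5: 5 XOR 5 = 0
XOR 0 with 6: 0 XOR 6 = 6
XOR 6 with 7: 6 XOR 7 = 1
XOR 1 with 8: 1 XOR 8 = 9
XOR 9 with 9: 9 XOR 9 = 0
Nim-value = 0

0


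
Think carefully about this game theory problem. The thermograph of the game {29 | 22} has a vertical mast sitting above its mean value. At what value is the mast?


Game = {29 | 22}, a switch {a | b} with numbers a > b.
Its thermograph has left wall a - t and right wall b + t, which meet at t = (a - b)/2, where both equal (a + b)/2. So the mast (mean value) is at (a + b)/2.
Mean = (29 + (22))/2 = 51/2 = 51/2

51/2


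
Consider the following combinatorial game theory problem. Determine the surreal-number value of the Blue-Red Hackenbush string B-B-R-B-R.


Edges (from ground): B-B-R-B-R
By Berlekamp's sign-expansion rule, a Blue-Red Hackenbush stalk has the value of the surreal number whose sign sequence is the edge sequence with B -> + and R -> -.
Sign sequence: ++-+-
Trace the sign expansion in the surreal number tree, starting from 0:
Edge 1: B (sign +) -> bounds (0, +inf), value = 1
Edge 2: B (sign +) -> bounds (1, +inf), value = 2
Edge 3: R (sign -) -> bounds (1, 2), value = 3/2
Edge 4: B (sign +) -> bounds (3/2, 2), value = 7/4
Edge 5: R (sign -) -> bounds (3/2, 7/4), value = 13/8
Game value = 13/8

13/8


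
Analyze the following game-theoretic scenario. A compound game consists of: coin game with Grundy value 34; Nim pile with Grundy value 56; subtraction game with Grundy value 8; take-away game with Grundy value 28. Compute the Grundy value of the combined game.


By the Sprague-Grundy theorem, the Grundy value of a sum of games is the XOR of individual Grundy values.
coin game: Grundy value = 34. Running XOR: 0 XOR 34 = 34
Nim pile: Grundy value = 56. Running XOR: 34 XOR 56 = 26
subtraction game: Grundy value = 8. Running XOR: 26 XOR 8 = 18
take-away game: Grundy value = 28. Running XOR: 18 XOR 28 = 14
The combined Grundy value is 14.

14


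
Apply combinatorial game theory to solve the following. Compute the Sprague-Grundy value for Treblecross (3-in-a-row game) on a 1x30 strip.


Treblecross: place X on empty cells; 3-in-a-row wins.
Playing within two cells of an existing X lets the opponent win at once, so sensible play treats the cells i-2..i+2 around each X as dead. The player left with no safe cell loses, so this is a normal-play take-away game on strips of safe cells.
Placing X at cell i (0-indexed) of a strip of k safe cells leaves independent strips of sizes max(0, i-2) and max(0, k-i-3). Hence G(k) = mex{ G(max(0,i-2)) XOR G(max(0,k-i-3)) : 0 <= i < k }, with G(0) = 0.
G(1): splits (0,0):0^0=0 -> mex({0}) = 1
G(2): splits (0,0):0^0=0 -> mex({0}) = 1
G(3): splits (0,0):0^0=0 -> mex({0}) = 1
G(4): splits (0,1):0^1=1 (0,0):0^0=0 -> mex({0, 1}) = 2
G(5): splits (0,2):0^1=1 (0,1):0^1=1 (0,0):0^0=0 -> mex({0, 1}) = 2
G(6) = mex({1}) = 0
G(7) = mex({0, 1, 2}) = 3
G(8) = mex({0, 1, 2}) = 3
G(9) = mex({0, 2}) = 1
G(10) = mex({0, 2, 3}) = 1
G(11) = mex({0, 3}) = 1
G(12) = mex({1, 3}) = 0
G(13) = mex({0, 1, 2, 3}) = 4
G(14) = mex({0, 1, 2}) = 3
G(15) = mex({0, 1, 2}) = 3
G(16) = mex({0, 1, 2, 4}) = 3
G(17) = mex({0, 1, 3, 4}) = 2
G(18) = mex({0, 1, 3, 4}) = 2
G(19) = mex({0, 1, 3, 5}) = 2
G(20) = mex({0, 1, 2, 3, 5}) = 4
G(21) = mex({0, 1, 2, 3, 5}) = 4
G(22) = mex({1, 2, 6}) = 0
G(23) = mex({0, 1, 2, 3, 4, 6}) = 5
G(24) = mex({0, 1, 2, 3, 4}) = 5
G(25) = mex({0, 1, 3, 4, 7}) = 2
G(26) = mex({0, 1, 3, 4, 5, 7}) = 2
G(27) = mex({0, 1, 3, 5}) = 2
G(28) = mex({0, 1, 2, 5}) = 3
G(29) = mex({0, 1, 2, 4, 5, 6}) = 3
G(30) = mex({1, 2, 4, 6}) = 0
Therefore G(30) = 0.

0


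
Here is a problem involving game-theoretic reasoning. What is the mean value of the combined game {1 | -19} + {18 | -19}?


G1 = {1 | -19}, G2 = {18 | -19}
Each is a switch {a | b} with numbers a > b; its mean value is (a + b)/2, and mean value is additive over game sums: m(G1 + G2) = m(G1) + m(G2).
Mean of G1 = (1 + (-19))/2 = -18/2 = -9
Mean of G2 = (18 + (-19))/2 = -1/2 = -1/2
Mean of G1 + G2 = -9 + -1/2 = -19/2

-19/2


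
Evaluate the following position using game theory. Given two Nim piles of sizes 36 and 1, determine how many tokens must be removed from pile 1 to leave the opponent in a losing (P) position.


Piles: 36 and 1
Current XOR: 36 XOR 1 = 37 (non-zero, so this is an N-position).
To make the XOR zero, we need to find a move that balances the piles.
For pile 1 (size 36): target = 36 XOR 37 = 1
We reduce pile 1 from 36 to 1.
Tokens removed: 36 - 1 = 35
Verification: 1 XOR 1 = 0

35


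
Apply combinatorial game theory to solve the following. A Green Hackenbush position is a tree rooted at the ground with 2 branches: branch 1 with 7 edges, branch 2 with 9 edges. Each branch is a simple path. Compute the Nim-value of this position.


The tree has 2 branches from the ground vertex.
In Green Hackenbush, the Nim-value of a simple path of length k is k.
Branch 1: length 7, Nim-value = 7
Branch 2: length 9, Nim-value = 9
Total Nim-value = XOR of all branch values:
0 XOR 7 = 7
7 XOR 9 = 14
Nim-value of the tree = 14

14


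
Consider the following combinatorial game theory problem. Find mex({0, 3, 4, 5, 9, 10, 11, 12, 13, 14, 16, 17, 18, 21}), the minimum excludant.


Set = {0, 3, 4, 5, 9, 10, 11, 12, 13, 14, 16, 17, 18, 21}
0 is in the set.
1 is NOT in the set. This is the mex.
mex = 1

1


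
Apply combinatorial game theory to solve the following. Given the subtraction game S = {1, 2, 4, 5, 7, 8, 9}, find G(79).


The subtraction set is S = {1, 2, 4, 5, 7, 8, 9}.
G(k) = mex{ G(k - s) : s in S, s <= k }. We compute iteratively: G(0) = 0.
G(1) = mex({0}) = 1
G(2) = mex({0, 1}) = 2
G(3) = mex({1, 2}) = 0
G(4) = mex({0, 2}) = 1
G(5) = mex({0, 1}) = 2
G(6) = mex({1, 2}) = 0
G(7) = mex({0, 2}) = 1
G(8) = mex({0, 1}) = 2
G(9) = mex({0, 1, 2}) = 3
G(10) = mex({0, 1, 2, 3}) = 4
G(11) = mex({0, 1, 2, 3, 4}) = 5
G(12) = mex({0, 1, 2, 4, 5}) = 3
G(13) = mex({0, 1, 2, 3, 5}) = 4
G(14) = mex({0, 1, 2, 3, 4}) = 5
G(15) = mex({0, 1, 2, 4, 5}) = 3
G(16) = mex({1, 2, 3, 5}) = 0
G(17) = mex({0, 2, 3, 4}) = 1
G(18) = mex({0, 1, 3, 4, 5}) = 2
G(19) = mex({1, 2, 3, 4, 5}) = 0
G(20) = mex({0, 2, 3, 4, 5}) = 1
G(21) = mex({0, 1, 3, 4, 5}) = 2
G(22) = mex({1, 2, 3, 4, 5}) = 0
G(23) = mex({0, 2, 3, 5}) = 1
G(24) = mex({0, 1, 3}) = 2
Observe that G(16)..G(24) = 0, 1, 2, 0, 1, 2, 0, 1, 2 repeats G(0)..G(8) = 0, 1, 2, 0, 1, 2, 0, 1, 2.
For k >= max(S) = 9, G(k) is determined by the previous 9 values G(k-9)..G(k-1); a window of 9 consecutive values has recurred shifted by 16, so by induction G(k + 16) = G(k) for all k >= 0: the sequence is periodic from the start with period 16.
One period: G(0..15) = 0, 1, 2, 0, 1, 2, 0, 1, 2, 3, 4, 5, 3, 4, 5, 3.
79 mod 16 = 15, so G(79) = G(15) = 3.

3


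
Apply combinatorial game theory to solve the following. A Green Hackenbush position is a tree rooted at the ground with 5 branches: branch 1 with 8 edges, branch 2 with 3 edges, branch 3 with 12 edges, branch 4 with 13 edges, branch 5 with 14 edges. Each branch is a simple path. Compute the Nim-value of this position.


The tree has 5 branches from the ground vertex.
In Green Hackenbush, the Nim-value of a simple path of length k is k.
Branch 1: length 8, Nim-value = 8
Branch 2: length 3, Nim-value = 3
Branch 3: length 12, Nim-value = 12
Branch 4: length 13, Nim-value = 13
Branch 5: length 14, Nim-value = 14
Total Nim-value = XOR of all branch values:
0 XOR 8 = 8
8 XOR 3 = 11
11 XOR 12 = 7
7 XOR 13 = 10
10 XOR 14 = 4
Nim-value of the tree = 4

4


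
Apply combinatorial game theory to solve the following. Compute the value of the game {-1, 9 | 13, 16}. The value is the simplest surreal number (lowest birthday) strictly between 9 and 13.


Left options: {-1, 9}, max = 9
Right options: {13, 16}, min = 13
All options are numbers and max(Left) < min(Right), so by the simplicity theorem the value is the simplest (earliest-born) number strictly between 9 and 13.
Integers 10 through 12 all lie strictly between 9 and 13.
Among integers, the simplest (lowest birthday = smallest |n|; 0 is born on day 0, +-n on day n) is 10.
No non-integer in the interval can be simpler: if x is a non-integer in the interval, then floor(x) or ceil(x) also lies in the interval (the interval contains an integer), and both are proper prefixes of x's sign expansion, i.e. born earlier. So the game value is 10.
Game value = 10

10


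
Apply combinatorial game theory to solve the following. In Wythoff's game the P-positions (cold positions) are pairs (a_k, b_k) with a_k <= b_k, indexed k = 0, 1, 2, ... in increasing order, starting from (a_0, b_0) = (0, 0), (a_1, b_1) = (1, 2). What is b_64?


By Wythoff's theorem, a_k = floor(k * phi) and b_k = floor(k * phi^2) = a_k + k, where phi = (1 + sqrt(5))/2 is the golden ratio.
phi = (1 + sqrt(5))/2 = 1.618034
phi^2 = phi + 1 = 2.618034
k = 64
k * phi^2 = 64 * 2.618034 = 167.554175
b_64 = floor(k * phi^2) = 167 (check: a_64 + k = 103 + 64 = 167)

167


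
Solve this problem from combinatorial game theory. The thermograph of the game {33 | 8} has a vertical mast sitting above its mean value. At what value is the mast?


Game = {33 | 8}, a switch {a | b} with numbers a > b.
Its thermograph has left wall a - t and right wall b + t, which meet at t = (a - b)/2, where both equal (a + b)/2. So the mast (mean value) is at (a + b)/2.
Mean = (33 + (8))/2 = 41/2 = 41/2

41/2


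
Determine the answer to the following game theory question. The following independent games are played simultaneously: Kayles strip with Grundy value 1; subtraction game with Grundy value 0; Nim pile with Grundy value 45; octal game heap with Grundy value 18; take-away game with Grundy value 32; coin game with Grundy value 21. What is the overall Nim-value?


By the Sprague-Grundy theorem, the Grundy value of a sum of games is the XOR of individual Grundy values.
Kayles strip: Grundy value = 1. Running XOR: 0 XOR 1 = 1
subtraction game: Grundy value = 0. Running XOR: 1 XOR 0 = 1
Nim pile: Grundy value = 45. Running XOR: 1 XOR 45 = 44
octal game heap: Grundy value = 18. Running XOR: 44 XOR 18 = 62
take-away game: Grundy value = 32. Running XOR: 62 XOR 32 = 30
coin game: Grundy value = 21. Running XOR: 30 XOR 21 = 11
The combined Grundy value is 11.

11


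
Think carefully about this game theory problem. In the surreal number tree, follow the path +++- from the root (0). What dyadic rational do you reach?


Sign expansion: +++-
Rule: track bounds (lo, hi), initially (-inf, +inf). On '+', the current value becomes lo and we move to the simplest number in (value, hi): value + 1 if hi = +inf, otherwise the midpoint (value + hi)/2. On '-', the current value becomes hi and we move to value - 1 if lo = -inf, otherwise the midpoint (lo + value)/2.
Start at 0.
Step 1: sign = +, move right. Bounds: (0, +inf). Value = 1
Step 2: sign = +, move right. Bounds: (1, +inf). Value = 2
Step 3: sign = +, move right. Bounds: (2, +inf). Value = 3
Step 4: sign = -, move left. Bounds: (2, 3). Value = 5/2
The surreal number with sign expansion +++- is 5/2.

5/2


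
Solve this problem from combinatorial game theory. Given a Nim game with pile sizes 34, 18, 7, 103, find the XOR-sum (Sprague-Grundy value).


We need the XOR (exclusive or) of all pile sizes.
After XOR-ing pile 1 (size 34): 0 XOR 34 = 34
After XOR-ing pile 2 (size 18): 34 XOR 18 = 48
After XOR-ing pile 3 (size 7): 48 XOR 7 = 55
After XOR-ing pile 4 (size 103): 55 XOR 103 = 80
The Nim-value of this position is 80.

80


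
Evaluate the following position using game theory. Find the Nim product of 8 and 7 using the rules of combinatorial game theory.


Nim multiplication is bilinear over XOR: (u XOR v) * w = (u*w) XOR (v*w).
So we split each operand into its bit components and XOR the pairwise Nim products.
8 = 8 (as XOR of powers of 2).
7 = 1 + 2 + 4 (as XOR of powers of 2).
Using the standard Nim-product table on single bits:
  2*2 = 3,   2*4 = 8,   2*8 = 12,
  4*4 = 6,   4*8 = 11,  8*8 = 13,
and  1*x = x (identity), k*l = l*k (commutative).
Pairwise Nim products:
  8 * 1 = 8
  8 * 2 = 12
  8 * 4 = 11
XOR them: 8 XOR 12 XOR 11 = 15.
Result: 8 * 7 = 15 (in Nim).

15


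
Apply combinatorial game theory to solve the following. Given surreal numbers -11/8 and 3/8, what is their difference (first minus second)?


x = -11/8, y = 3/8
Converting to common denominator: 8
x = -11/8, y = 3/8
x - y = -11/8 - 3/8 = -7/4

-7/4


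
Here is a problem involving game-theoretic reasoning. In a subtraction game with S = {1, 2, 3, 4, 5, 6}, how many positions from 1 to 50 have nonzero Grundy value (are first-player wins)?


Subtraction set S = {1, 2, 3, 4, 5, 6}, so G(n) = n mod 7.
G(n) = 0 when n is a multiple of 7.
Multiples of 7 in [1, 50]: 7
N-positions (nonzero Grundy) = 50 - 7 = 43

43


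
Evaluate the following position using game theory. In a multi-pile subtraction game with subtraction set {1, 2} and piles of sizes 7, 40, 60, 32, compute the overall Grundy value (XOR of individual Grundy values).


Subtraction set: {1, 2}
For this subtraction set, G(n) = n mod 3 (period = max + 1 = 3).
Pile 1 (size 7): G(7) = 7 mod 3 = 1
Pile 2 (size 40): G(40) = 40 mod 3 = 1
Pile 3 (size 60): G(60) = 60 mod 3 = 0
Pile 4 (size 32): G(32) = 32 mod 3 = 2
Total Grundy value = XOR of all: 1 XOR 1 XOR 0 XOR 2 = 2

2


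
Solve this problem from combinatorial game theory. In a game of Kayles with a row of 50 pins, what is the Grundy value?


Kayles: a move removes 1 or 2 adjacent pins from a contiguous row.
Removing pins from a row of k leaves two independent rows (a, b) with a + b = k - 1 (one pin) or a + b = k - 2 (two pins); an end removal gives a = 0.
By Sprague-Grundy, G(k) = mex{ G(a) XOR G(b) } over all these splits. G(0) = 0.
G(1): splits (0,0):0^0=0 -> mex({0}) = 1
G(2): splits (0,1):0^1=1 (0,0):0^0=0 -> mex({0, 1}) = 2
G(3): splits (0,2):0^2=2 (1,1):1^1=0 (0,1):0^1=1 -> mex({0, 1, 2}) = 3
G(4): splits (0,3):0^3=3 (1,2):1^2=3 (0,2):0^2=2 (1,1):1^1=0 -> mex({0, 2, 3}) = 1
G(5): splits (0,4):0^1=1 (1,3):1^3=2 (2,2):2^2=0 (0,3):0^3=3 (1,2):1^2=3 -> mex({0, 1, 2, 3}) = 4
G(6) = mex({0, 1, 2, 4}) = 3
G(7) = mex({0, 1, 3, 4, 5}) = 2
G(8) = mex({0, 2, 3, 5, 6}) = 1
G(9) = mex({0, 1, 2, 3, 6, 7}) = 4
G(10) = mex({0, 1, 3, 4, 5, 7}) = 2
G(11) = mex({0, 1, 2, 3, 4, 5}) = 6
G(12) = mex({0, 1, 2, 3, 5, 6, 7}) = 4
G(13) = mex({0, 2, 3, 4, 6, 7}) = 1
G(14) = mex({0, 1, 4, 5, 6, 7}) = 2
G(15) = mex({0, 1, 2, 3, 4, 5, 6}) = 7
G(16) = mex({0, 2, 3, 5, 6, 7}) = 1
G(17) = mex({0, 1, 2, 3, 5, 6, 7}) = 4
G(18) = mex({0, 1, 2, 4, 5, 6}) = 3
G(19) = mex({0, 1, 3, 4, 5, 7}) = 2
G(20) = mex({0, 2, 3, 4, 5, 6, 7}) = 1
G(21) = mex({0, 1, 2, 3, 5, 6, 7}) = 4
G(22) = mex({0, 1, 2, 3, 4, 5, 7}) = 6
G(23) = mex({0, 1, 2, 3, 4, 5, 6}) = 7
G(24) = mex({0, 1, 2, 3, 5, 6, 7}) = 4
G(25) = mex({0, 2, 3, 4, 6, 7}) = 1
G(26) = mex({0, 1, 3, 4, 5, 6, 7}) = 2
G(27) = mex({0, 1, 2, 3, 4, 5, 6, 7}) = 8
G(28) = mex({0, 1, 2, 3, 4, 6, 7, 8}) = 5
G(29) = mex({0, 1, 2, 3, 5, 6, 7, 8, 9}) = 4
G(30) = mex({0, 1, 2, 3, 4, 5, 6, 9, 10}) = 7
G(31) = mex({0, 1, 3, 4, 5, 7, 10, 11}) = 2
G(32) = mex({0, 2, 3, 4, 5, 6, 7, 9, 11}) = 1
G(33) = mex({0, 1, 2, 3, 4, 5, 6, 7, 9, 12}) = 8
G(34) = mex({0, 1, 2, 3, 4, 5, 7, 8, 11, 12}) = 6
G(35) = mex({0, 1, 2, 3, 4, 5, 6, 8, 9, 10, 11}) = 7
G(36) = mex({0, 1, 2, 3, 5, 6, 7, 9, 10}) = 4
G(37) = mex({0, 2, 3, 4, 6, 7, 9, 10, 11, 12}) = 1
G(38) = mex({0, 1, 3, 4, 5, 6, 7, 9, 10, 11, 12}) = 2
G(39) = mex({0, 1, 2, 4, 5, 6, 7, 9, 10, 12, 14}) = 3
G(40) = mex({0, 2, 3, 4, 6, 7, 11, 12, 14}) = 1
G(41) = mex({0, 1, 2, 3, 5, 6, 7, 9, 10, 11, 12}) = 4
G(42) = mex({0, 1, 2, 3, 4, 5, 6, 9, 10}) = 7
G(43) = mex({0, 1, 3, 4, 5, 7, 9, 10, 12, 15}) = 2
G(44) = mex({0, 2, 3, 4, 5, 6, 7, 9, 10, 12, 15}) = 1
G(45) = mex({0, 1, 2, 3, 4, 5, 6, 7, 9, 10, 12, 14}) = 8
G(46) = mex({0, 1, 3, 4, 5, 7, 8, 11, 12, 14}) = 2
G(47) = mex({0, 1, 2, 3, 4, 5, 6, 8, 9, 10, 11, 12}) = 7
G(48) = mex({0, 1, 2, 3, 5, 6, 7, 9, 10}) = 4
G(49) = mex({0, 2, 3, 4, 6, 7, 9, 10, 11, 12, 15}) = 1
G(50) = mex({0, 1, 4, 5, 6, 7, 9, 11, 12, 14, 15}) = 2
Therefore G(50) = 2.

2


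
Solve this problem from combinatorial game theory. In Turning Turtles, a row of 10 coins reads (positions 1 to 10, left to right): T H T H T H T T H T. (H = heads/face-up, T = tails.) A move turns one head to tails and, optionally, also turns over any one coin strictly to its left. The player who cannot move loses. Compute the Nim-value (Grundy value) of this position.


Coins: T H T H T H T T H T
Key fact: a single head at position k behaves exactly like a Nim heap of size k (turning it to T and optionally flipping a coin at j < k corresponds to moving the heap from k to j, or to 0), and heads combine as a disjunctive sum (two heads at the same place would cancel, matching j XOR j = 0). So the Nim-value is the XOR of the 1-indexed positions of the heads.
Face-up positions (1-indexed): [2, 4, 6, 9]
XOR 0 with 2: 0 XOR 2 = 2
XOR 2 with 4: 2 XOR 4 = 6
XOR 6 with 6: 6 XOR 6 = 0
XOR 0 with 9: 0 XOR 9 = 9
Nim-value = 9

9


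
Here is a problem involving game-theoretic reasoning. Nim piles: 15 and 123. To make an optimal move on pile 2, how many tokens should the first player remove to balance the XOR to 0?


Piles: 15 and 123
Current XOR: 15 XOR 123 = 116 (non-zero, so this is an N-position).
To make the XOR zero, we need to find a move that balances the piles.
For pile 2 (size 123): target = 123 XOR 116 = 15
We reduce pile 2 from 123 to 15.
Tokens removed: 123 - 15 = 108
Verification: 15 XOR 15 = 0

108


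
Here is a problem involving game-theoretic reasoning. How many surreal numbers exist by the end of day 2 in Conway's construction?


Day 0: {|} = 0 is born. Count = 1.
Day n: the number of surreal numbers born by day n is 2^(n+1) - 1.
By day 0: 2^1 - 1 = 1
By day 1: 2^2 - 1 = 3
By day 2: 2^3 - 1 = 7
By day 2: 7 surreal numbers.

7


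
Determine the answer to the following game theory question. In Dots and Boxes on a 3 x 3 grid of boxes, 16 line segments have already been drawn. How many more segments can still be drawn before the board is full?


Grid: 3 x 3 boxes, i.e. 4 rows and 4 columns of dots.
Horizontal edges: (rows + 1) * cols = 4 * 3 = 12
Vertical edges: rows * (cols + 1) = 3 * 4 = 12
Total edges: 12 + 12 = 24
Edges drawn: 16
Remaining: 24 - 16 = 8

8


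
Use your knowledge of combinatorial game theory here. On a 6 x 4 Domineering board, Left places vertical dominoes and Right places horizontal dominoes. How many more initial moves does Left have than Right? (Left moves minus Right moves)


Board is 6 x 4 (rows x cols).
Left (vertical) placements: (rows-1) * cols = 5 * 4 = 20
Right (horizontal) placements: rows * (cols-1) = 6 * 3 = 18
Advantage = Left - Right = 20 - 18 = 2

2


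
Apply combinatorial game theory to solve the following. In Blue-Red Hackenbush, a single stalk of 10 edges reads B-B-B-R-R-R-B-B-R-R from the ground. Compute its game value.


Edges (from ground): B-B-B-R-R-R-B-B-R-R
By Berlekamp's sign-expansion rule, a Blue-Red Hackenbush stalk has the value of the surreal number whose sign sequence is the edge sequence with B -> + and R -> -.
Sign sequence: +++---++--
Trace the sign expansion in the surreal number tree, starting from 0:
Edge 1: B (sign +) -> bounds (0, +inf), value = 1
Edge 2: B (sign +) -> bounds (1, +inf), value = 2
Edge 3: B (sign +) -> bounds (2, +inf), value = 3
Edge 4: R (sign -) -> bounds (2, 3), value = 5/2
Edge 5: R (sign -) -> bounds (2, 5/2), value = 9/4
Edge 6: R (sign -) -> bounds (2, 9/4), value = 17/8
Edge 7: B (sign +) -> bounds (17/8, 9/4), value = 35/16
Edge 8: B (sign +) -> bounds (35/16, 9/4), value = 71/32
Edge 9: R (sign -) -> bounds (35/16, 71/32), value = 141/64
Edge 10: R (sign -) -> bounds (35/16, 141/64), value = 281/128
Game value = 281/128

281/128


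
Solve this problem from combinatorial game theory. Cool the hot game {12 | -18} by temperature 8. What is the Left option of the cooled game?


Original game: {12 | -18} (a switch {a | b} with a > b).
Cooling by t (for t below the temperature (a - b)/2 = 15) taxes each move by t: {a | b} cooled by t is {a - t | b + t}.
Cooling amount: t = 8
Cooled Left option: 12 - 8 = 4
Cooled Right option: -18 + 8 = -10
Cooled game: {4 | -10}
Left option = 4

4


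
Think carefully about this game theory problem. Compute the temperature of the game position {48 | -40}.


The game is {48 | -40}, a switch {a | b} with numbers a > b.
Cooling {a | b} by t gives {a - t | b + t}, which stops being hot when a - t = b + t, i.e. at t = (a - b)/2. So the temperature of a switch is (a - b)/2.
Temperature = (Left option - Right option) / 2
= (48 - (-40)) / 2
= 88 / 2
= 44

44


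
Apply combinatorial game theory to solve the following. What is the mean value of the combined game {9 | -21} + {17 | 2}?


G1 = {9 | -21}, G2 = {17 | 2}
Each is a switch {a | b} with numbers a > b; its mean value is (a + b)/2, and mean value is additive over game sums: m(G1 + G2) = m(G1) + m(G2).
Mean of G1 = (9 + (-21))/2 = -12/2 = -6
Mean of G2 = (17 + (2))/2 = 19/2 = 19/2
Mean of G1 + G2 = -6 + 19/2 = 7/2

7/2


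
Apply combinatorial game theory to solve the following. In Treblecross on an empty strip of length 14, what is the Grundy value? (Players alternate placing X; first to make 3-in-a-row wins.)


Treblecross: place X on empty cells; 3-in-a-row wins.
Playing within two cells of an existing X lets the opponent win at once, so sensible play treats the cells i-2..i+2 around each X as dead. The player left with no safe cell loses, so this is a normal-play take-away game on strips of safe cells.
Placing X at cell i (0-indexed) of a strip of k safe cells leaves independent strips of sizes max(0, i-2) and max(0, k-i-3). Hence G(k) = mex{ G(max(0,i-2)) XOR G(max(0,k-i-3)) : 0 <= i < k }, with G(0) = 0.
G(1): splits (0,0):0^0=0 -> mex({0}) = 1
G(2): splits (0,0):0^0=0 -> mex({0}) = 1
G(3): splits (0,0):0^0=0 -> mex({0}) = 1
G(4): splits (0,1):0^1=1 (0,0):0^0=0 -> mex({0, 1}) = 2
G(5): splits (0,2):0^1=1 (0,1):0^1=1 (0,0):0^0=0 -> mex({0, 1}) = 2
G(6) = mex({1}) = 0
G(7) = mex({0, 1, 2}) = 3
G(8) = mex({0, 1, 2}) = 3
G(9) = mex({0, 2}) = 1
G(10) = mex({0, 2, 3}) = 1
G(11) = mex({0, 3}) = 1
G(12) = mex({1, 3}) = 0
G(13) = mex({0, 1, 2, 3}) = 4
G(14) = mex({0, 1, 2}) = 3
Therefore G(14) = 3.

3


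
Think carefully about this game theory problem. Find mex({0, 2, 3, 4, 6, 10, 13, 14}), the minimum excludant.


Set = {0, 2, 3, 4, 6, 10, 13, 14}
0 is in the set.
1 is NOT in the set. This is the mex.
mex = 1

1


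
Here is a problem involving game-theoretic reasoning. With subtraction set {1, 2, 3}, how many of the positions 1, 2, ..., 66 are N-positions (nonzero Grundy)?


Subtraction set S = {1, 2, 3}, so G(n) = n mod 4.
G(n) = 0 when n is a multiple of 4.
Multiples of 4 in [1, 66]: 16
N-positions (nonzero Grundy) = 66 - 16 = 50

50


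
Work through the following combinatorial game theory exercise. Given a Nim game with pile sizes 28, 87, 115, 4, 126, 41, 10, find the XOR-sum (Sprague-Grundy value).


We need the XOR (exclusive or) of all pile sizes.
After XOR-ing pile 1 (size 28): 0 XOR 28 = 28
After XOR-ing pile 2 (size 87): 28 XOR 87 = 75
After XOR-ing pile 3 (size 115): 75 XOR 115 = 56
After XOR-ing pile 4 (size 4): 56 XOR 4 = 60
After XOR-ing pile 5 (size 126): 60 XOR 126 = 66
After XOR-ing pile 6 (size 41): 66 XOR 41 = 107
After XOR-ing pile 7 (size 10): 107 XOR 10 = 97
The Nim-value of this position is 97.

97


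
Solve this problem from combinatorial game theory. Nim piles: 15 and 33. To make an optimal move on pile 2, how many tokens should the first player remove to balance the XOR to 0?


Piles: 15 and 33
Current XOR: 15 XOR 33 = 46 (non-zero, so this is an N-position).
To make the XOR zero, we need to find a move that balances the piles.
For pile 2 (size 33): target = 33 XOR 46 = 15
We reduce pile 2 from 33 to 15.
Tokens removed: 33 - 15 = 18
Verification: 15 XOR 15 = 0

18


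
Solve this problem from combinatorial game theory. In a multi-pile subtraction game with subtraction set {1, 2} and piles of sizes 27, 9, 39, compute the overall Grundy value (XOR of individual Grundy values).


Subtraction set: {1, 2}
For this subtraction set, G(n) = n mod 3 (period = max + 1 = 3).
Pile 1 (size 27): G(27) = 27 mod 3 = 0
Pile 2 (size 9): G(9) = 9 mod 3 = 0
Pile 3 (size 39): G(39) = 39 mod 3 = 0
Total Grundy value = XOR of all: 0 XOR 0 XOR 0 = 0

0


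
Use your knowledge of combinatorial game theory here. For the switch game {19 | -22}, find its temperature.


The game is {19 | -22}, a switch {a | b} with numbers a > b.
Cooling {a | b} by t gives {a - t | b + t}, which stops being hot when a - t = b + t, i.e. at t = (a - b)/2. So the temperature of a switch is (a - b)/2.
Temperature = (Left option - Right option) / 2
= (19 - (-22)) / 2
= 41 / 2
= 41/2

41/2


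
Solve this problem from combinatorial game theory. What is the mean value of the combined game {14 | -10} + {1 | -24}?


G1 = {14 | -10}, G2 = {1 | -24}
Each is a switch {a | b} with numbers a > b; its mean value is (a + b)/2, and mean value is additive over game sums: m(G1 + G2) = m(G1) + m(G2).
Mean of G1 = (14 + (-10))/2 = 4/2 = 2
Mean of G2 = (1 + (-24))/2 = -23/2 = -23/2
Mean of G1 + G2 = 2 + -23/2 = -19/2

-19/2


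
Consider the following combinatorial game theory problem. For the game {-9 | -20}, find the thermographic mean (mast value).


Game = {-9 | -20}, a switch {a | b} with numbers a > b.
Its thermograph has left wall a - t and right wall b + t, which meet at t = (a - b)/2, where both equal (a + b)/2. So the mast (mean value) is at (a + b)/2.
Mean = (-9 + (-20))/2 = -29/2 = -29/2

-29/2


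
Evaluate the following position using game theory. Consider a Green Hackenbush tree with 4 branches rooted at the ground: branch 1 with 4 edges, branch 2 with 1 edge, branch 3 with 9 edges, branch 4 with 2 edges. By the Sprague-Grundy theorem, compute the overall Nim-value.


The tree has 4 branches from the ground vertex.
In Green Hackenbush, the Nim-value of a simple path of length k is k.
Branch 1: length 4, Nim-value = 4
Branch 2: length 1, Nim-value = 1
Branch 3: length 9, Nim-value = 9
Branch 4: length 2, Nim-value = 2
Total Nim-value = XOR of all branch values:
0 XOR 4 = 4
4 XOR 1 = 5
5 XOR 9 = 12
12 XOR 2 = 14
Nim-value of the tree = 14

14


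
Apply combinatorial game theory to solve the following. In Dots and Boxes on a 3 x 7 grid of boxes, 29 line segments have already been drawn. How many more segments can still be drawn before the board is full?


Grid: 3 x 7 boxes, i.e. 4 rows and 8 columns of dots.
Horizontal edges: (rows + 1) * cols = 4 * 7 = 28
Vertical edges: rows * (cols + 1) = 3 * 8 = 24
Total edges: 28 + 24 = 52
Edges drawn: 29
Remaining: 52 - 29 = 23

23


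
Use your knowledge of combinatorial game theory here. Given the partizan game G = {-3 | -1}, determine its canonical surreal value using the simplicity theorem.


Left options: {-3}, max = -3
Right options: {-1}, min = -1
All options are numbers and max(Left) < min(Right), so by the simplicity theorem the value is the simplest (earliest-born) number strictly between -3 and -1.
The only integer strictly between -3 and -1 is -2.
No non-integer in the interval can be simpler: if x is a non-integer in the interval, then floor(x) or ceil(x) also lies in the interval (the interval contains an integer), and both are proper prefixes of x's sign expansion, i.e. born earlier. So the game value is -2.
Game value = -2

-2


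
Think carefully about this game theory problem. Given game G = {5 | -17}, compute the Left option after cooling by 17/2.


Original game: {5 | -17} (a switch {a | b} with a > b).
Cooling by t (for t below the temperature (a - b)/2 = 11) taxes each move by t: {a | b} cooled by t is {a - t | b + t}.
Cooling amount: t = 17/2
Cooled Left option: 5 - 17/2 = -7/2
Cooled Right option: -17 + 17/2 = -17/2
Cooled game: {-7/2 | -17/2}
Left option = -7/2

-7/2


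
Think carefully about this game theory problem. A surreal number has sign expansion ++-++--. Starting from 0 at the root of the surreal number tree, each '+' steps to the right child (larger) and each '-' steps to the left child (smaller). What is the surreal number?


Sign expansion: ++-++--
Rule: track bounds (lo, hi), initially (-inf, +inf). On '+', the current value becomes lo and we move to the simplest number in (value, hi): value + 1 if hi = +inf, otherwise the midpoint (value + hi)/2. On '-', the current value becomes hi and we move to value - 1 if lo = -inf, otherwise the midpoint (lo + value)/2.
Start at 0.
Step 1: sign = +, move right. Bounds: (0, +inf). Value = 1
Step 2: sign = +, move right. Bounds: (1, +inf). Value = 2
Step 3: sign = -, move left. Bounds: (1, 2). Value = 3/2
Step 4: sign = +, move right. Bounds: (3/2, 2). Value = 7/4
Step 5: sign = +, move right. Bounds: (7/4, 2). Value = 15/8
Step 6: sign = -, move left. Bounds: (7/4, 15/8). Value = 29/16
Step 7: sign = -, move left. Bounds: (7/4, 29/16). Value = 57/32
The surreal number with sign expansion ++-++-- is 57/32.

57/32
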